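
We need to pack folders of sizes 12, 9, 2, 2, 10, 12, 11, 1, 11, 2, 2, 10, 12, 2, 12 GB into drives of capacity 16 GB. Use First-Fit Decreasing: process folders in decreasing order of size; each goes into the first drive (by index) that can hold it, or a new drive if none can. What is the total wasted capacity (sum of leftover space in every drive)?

34

Sorted descending: 12, 12, 12, 12, 11, 11, 10, 10, 9, 2, 2, 2, 2, 2, 1.
12 GB → drive 1 (remaining 4 GB)
12 GB → drive 2 (remaining 4 GB)
12 GB → drive 3 (remaining 4 GB)
12 GB → drive 4 (remaining 4 GB)
11 GB → drive 5 (remaining 5 GB)
11 GB → drive 6 (remaining 5 GB)
10 GB → drive 7 (remaining 6 GB)
10 GB → drive 8 (remaining 6 GB)
9 GB → drive 9 (remaining 7 GB)
2 GB → drive 1 (remaining 2 GB)
2 GB → drive 1 (remaining 0 GB)
2 GB → drive 2 (remaining 2 GB)
2 GB → drive 2 (remaining 0 GB)
2 GB → drive 3 (remaining 2 GB)
1 GB → drive 3 (remaining 1 GB)
9 drives × 16 GB = 144 GB; used 110 GB; unused 34 GB.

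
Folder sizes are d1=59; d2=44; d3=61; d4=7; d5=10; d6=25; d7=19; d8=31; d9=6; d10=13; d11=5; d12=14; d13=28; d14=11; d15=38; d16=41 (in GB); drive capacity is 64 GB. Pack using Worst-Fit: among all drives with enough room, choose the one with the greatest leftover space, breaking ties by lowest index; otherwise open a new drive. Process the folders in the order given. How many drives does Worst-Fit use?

8 drives

drive 1: place d1 (59 GB), 5 GB left
drive 2: place d2 (44 GB), 20 GB left
drive 3: place d3 (61 GB), 3 GB left
drive 2: place d4 (7 GB), 13 GB left
drive 2: place d5 (10 GB), 3 GB left
drive 4: place d6 (25 GB), 39 GB left
drive 4: place d7 (19 GB), 20 GB left
drive 5: place d8 (31 GB), 33 GB left
drive 5: place d9 (6 GB), 27 GB left
drive 5: place d10 (13 GB), 14 GB left
drive 4: place d11 (5 GB), 15 GB left
drive 4: place d12 (14 GB), 1 GB left
drive 6: place d13 (28 GB), 36 GB left
drive 6: place d14 (11 GB), 25 GB left
drive 7: place d15 (38 GB), 26 GB left
drive 8: place d16 (41 GB), 23 GB left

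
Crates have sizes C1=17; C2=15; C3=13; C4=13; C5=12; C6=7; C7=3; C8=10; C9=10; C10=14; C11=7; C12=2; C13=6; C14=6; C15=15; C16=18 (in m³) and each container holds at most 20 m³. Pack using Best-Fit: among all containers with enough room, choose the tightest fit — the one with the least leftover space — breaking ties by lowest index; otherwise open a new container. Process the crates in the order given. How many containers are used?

9

container 1: place C1 (17 m³), 3 m³ left
container 2: place C2 (15 m³), 5 m³ left
container 3: place C3 (13 m³), 7 m³ left
container 4: place C4 (13 m³), 7 m³ left
container 5: place C5 (12 m³), 8 m³ left
container 3: place C6 (7 m³), 0 m³ left
container 1: place C7 (3 m³), 0 m³ left
container 6: place C8 (10 m³), 10 m³ left
container 6: place C9 (10 m³), 0 m³ left
container 7: place C10 (14 m³), 6 m³ left
container 4: place C11 (7 m³), 0 m³ left
container 2: place C12 (2 m³), 3 m³ left
container 7: place C13 (6 m³), 0 m³ left
container 5: place C14 (6 m³), 2 m³ left
container 8: place C15 (15 m³), 5 m³ left
container 9: place C16 (18 m³), 2 m³ left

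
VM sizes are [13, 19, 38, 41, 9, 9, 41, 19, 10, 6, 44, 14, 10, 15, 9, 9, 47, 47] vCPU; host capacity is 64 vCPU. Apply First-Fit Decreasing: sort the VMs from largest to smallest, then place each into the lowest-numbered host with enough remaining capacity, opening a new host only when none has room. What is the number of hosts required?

Sorted descending: 47, 47, 44, 41, 41, 38, 19, 19, 15, 14, 13, 10, 10, 9, 9, 9, 9, 6.
47 vCPU → host 1 (remaining 17 vCPU)
47 vCPU → host 2 (remaining 17 vCPU)
44 vCPU → host 3 (remaining 20 vCPU)
41 vCPU → host 4 (remaining 23 vCPU)
41 vCPU → host 5 (remaining 23 vCPU)
38 vCPU → host 6 (remaining 26 vCPU)
19 vCPU → host 3 (remaining 1 vCPU)
19 vCPU → host 4 (remaining 4 vCPU)
15 vCPU → host 1 (remaining 2 vCPU)
14 vCPU → host 2 (remaining 3 vCPU)
13 vCPU → host 5 (remaining 10 vCPU)
10 vCPU → host 5 (remaining 0 vCPU)
10 vCPU → host 6 (remaining 16 vCPU)
9 vCPU → host 6 (remaining 7 vCPU)
9 vCPU → host 7 (remaining 55 vCPU)
9 vCPU → host 7 (remaining 46 vCPU)
9 vCPU → host 7 (remaining 37 vCPU)
6 vCPU → host 6 (remaining 1 vCPU)
Final hosts: [47,15] [47,14] [44,19] [41,19] [41,13,10] [38,10,9,6] [9,9,9].

7 hosts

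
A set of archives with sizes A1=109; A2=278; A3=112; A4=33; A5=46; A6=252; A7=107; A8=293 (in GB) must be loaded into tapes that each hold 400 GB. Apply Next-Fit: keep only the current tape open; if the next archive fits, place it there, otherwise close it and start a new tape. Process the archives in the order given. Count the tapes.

A1 (109 GB) → tape 1 (remaining 291 GB)
A2 (278 GB) → tape 1 (remaining 13 GB)
A3 (112 GB) → tape 2 (remaining 288 GB)
A4 (33 GB) → tape 2 (remaining 255 GB)
A5 (46 GB) → tape 2 (remaining 209 GB)
A6 (252 GB) → tape 3 (remaining 148 GB)
A7 (107 GB) → tape 3 (remaining 41 GB)
A8 (293 GB) → tape 4 (remaining 107 GB)
Final tapes: [109,278] [112,33,46] [252,107] [293].

4 tapes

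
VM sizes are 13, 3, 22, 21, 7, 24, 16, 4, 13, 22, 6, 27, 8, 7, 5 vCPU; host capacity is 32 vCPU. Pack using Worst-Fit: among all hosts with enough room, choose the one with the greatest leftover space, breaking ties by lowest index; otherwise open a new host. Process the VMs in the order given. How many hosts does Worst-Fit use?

8 hosts

Put 13 vCPU in host 1; 19 vCPU remain.
Put 3 vCPU in host 1; 16 vCPU remain.
Put 22 vCPU in host 2; 10 vCPU remain.
Put 21 vCPU in host 3; 11 vCPU remain.
Put 7 vCPU in host 1; 9 vCPU remain.
Put 24 vCPU in host 4; 8 vCPU remain.
Put 16 vCPU in host 5; 16 vCPU remain.
Put 4 vCPU in host 5; 12 vCPU remain.
Put 13 vCPU in host 6; 19 vCPU remain.
Put 22 vCPU in host 7; 10 vCPU remain.
Put 6 vCPU in host 6; 13 vCPU remain.
Put 27 vCPU in host 8; 5 vCPU remain.
Put 8 vCPU in host 6; 5 vCPU remain.
Put 7 vCPU in host 5; 5 vCPU remain.
Put 5 vCPU in host 3; 6 vCPU remain.
Final hosts: [13,3,7] [22] [21,5] [24] [16,4,7] [13,6,8] [22] [27].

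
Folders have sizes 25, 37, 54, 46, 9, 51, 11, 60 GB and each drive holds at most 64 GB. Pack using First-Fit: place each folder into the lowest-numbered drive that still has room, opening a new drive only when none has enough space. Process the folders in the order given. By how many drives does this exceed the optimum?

0

First-Fit: [25,37] [54,9] [46,11] [51] [60] → 5 drives.
Total size 293 GB; any packing needs at least ⌈293/64⌉ = 5 drives.
So 5 is already optimal.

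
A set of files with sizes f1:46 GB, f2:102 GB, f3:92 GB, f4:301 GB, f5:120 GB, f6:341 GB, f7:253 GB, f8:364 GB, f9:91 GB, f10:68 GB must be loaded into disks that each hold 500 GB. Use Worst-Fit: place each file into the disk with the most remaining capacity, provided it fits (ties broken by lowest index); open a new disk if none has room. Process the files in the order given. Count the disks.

5

Put f1 (46 GB) in disk 1; 454 GB remain.
Put f2 (102 GB) in disk 1; 352 GB remain.
Put f3 (92 GB) in disk 1; 260 GB remain.
Put f4 (301 GB) in disk 2; 199 GB remain.
Put f5 (120 GB) in disk 1; 140 GB remain.
Put f6 (341 GB) in disk 3; 159 GB remain.
Put f7 (253 GB) in disk 4; 247 GB remain.
Put f8 (364 GB) in disk 5; 136 GB remain.
Put f9 (91 GB) in disk 4; 156 GB remain.
Put f10 (68 GB) in disk 2; 131 GB remain.
Final disks: [46,102,92,120] [301,68] [341] [253,91] [364].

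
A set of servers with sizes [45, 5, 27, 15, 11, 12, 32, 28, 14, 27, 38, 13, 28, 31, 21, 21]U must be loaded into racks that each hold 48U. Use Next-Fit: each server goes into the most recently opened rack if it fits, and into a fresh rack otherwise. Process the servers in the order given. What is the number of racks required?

Put 45U in rack 1; 3U remain.
Put 5U in rack 2; 43U remain.
Put 27U in rack 2; 16U remain.
Put 15U in rack 2; 1U remain.
Put 11U in rack 3; 37U remain.
Put 12U in rack 3; 25U remain.
Put 32U in rack 4; 16U remain.
Put 28U in rack 5; 20U remain.
Put 14U in rack 5; 6U remain.
Put 27U in rack 6; 21U remain.
Put 38U in rack 7; 10U remain.
Put 13U in rack 8; 35U remain.
Put 28U in rack 8; 7U remain.
Put 31U in rack 9; 17U remain.
Put 21U in rack 10; 27U remain.
Put 21U in rack 10; 6U remain.

10 racks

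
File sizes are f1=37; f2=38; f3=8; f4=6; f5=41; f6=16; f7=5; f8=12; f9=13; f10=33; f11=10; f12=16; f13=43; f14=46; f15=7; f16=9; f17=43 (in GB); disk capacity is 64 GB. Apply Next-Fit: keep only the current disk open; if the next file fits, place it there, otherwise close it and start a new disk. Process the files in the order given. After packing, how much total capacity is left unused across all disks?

129

Put f1 (37 GB) in disk 1; 27 GB remain.
Put f2 (38 GB) in disk 2; 26 GB remain.
Put f3 (8 GB) in disk 2; 18 GB remain.
Put f4 (6 GB) in disk 2; 12 GB remain.
Put f5 (41 GB) in disk 3; 23 GB remain.
Put f6 (16 GB) in disk 3; 7 GB remain.
Put f7 (5 GB) in disk 3; 2 GB remain.
Put f8 (12 GB) in disk 4; 52 GB remain.
Put f9 (13 GB) in disk 4; 39 GB remain.
Put f10 (33 GB) in disk 4; 6 GB remain.
Put f11 (10 GB) in disk 5; 54 GB remain.
Put f12 (16 GB) in disk 5; 38 GB remain.
Put f13 (43 GB) in disk 6; 21 GB remain.
Put f14 (46 GB) in disk 7; 18 GB remain.
Put f15 (7 GB) in disk 7; 11 GB remain.
Put f16 (9 GB) in disk 7; 2 GB remain.
Put f17 (43 GB) in disk 8; 21 GB remain.
8 disks × 64 GB = 512 GB; used 383 GB; unused 129 GB.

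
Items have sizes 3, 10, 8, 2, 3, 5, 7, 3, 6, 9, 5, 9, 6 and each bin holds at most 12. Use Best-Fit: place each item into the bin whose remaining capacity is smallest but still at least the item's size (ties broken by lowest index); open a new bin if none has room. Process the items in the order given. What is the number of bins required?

7

bin 1: place 3, 9 left
bin 2: place 10, 2 left
bin 1: place 8, 1 left
bin 2: place 2, 0 left
bin 3: place 3, 9 left
bin 3: place 5, 4 left
bin 4: place 7, 5 left
bin 3: place 3, 1 left
bin 5: place 6, 6 left
bin 6: place 9, 3 left
bin 4: place 5, 0 left
bin 7: place 9, 3 left
bin 5: place 6, 0 left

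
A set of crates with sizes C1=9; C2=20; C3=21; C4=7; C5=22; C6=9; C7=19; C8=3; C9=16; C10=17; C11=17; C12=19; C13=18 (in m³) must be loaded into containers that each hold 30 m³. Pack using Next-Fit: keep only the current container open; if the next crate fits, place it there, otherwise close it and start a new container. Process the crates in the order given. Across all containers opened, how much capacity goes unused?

73

Put C1 (9 m³) in container 1; 21 m³ remain.
Put C2 (20 m³) in container 1; 1 m³ remain.
Put C3 (21 m³) in container 2; 9 m³ remain.
Put C4 (7 m³) in container 2; 2 m³ remain.
Put C5 (22 m³) in container 3; 8 m³ remain.
Put C6 (9 m³) in container 4; 21 m³ remain.
Put C7 (19 m³) in container 4; 2 m³ remain.
Put C8 (3 m³) in container 5; 27 m³ remain.
Put C9 (16 m³) in container 5; 11 m³ remain.
Put C10 (17 m³) in container 6; 13 m³ remain.
Put C11 (17 m³) in container 7; 13 m³ remain.
Put C12 (19 m³) in container 8; 11 m³ remain.
Put C13 (18 m³) in container 9; 12 m³ remain.
9 containers × 30 m³ = 270 m³; used 197 m³; unused 73 m³.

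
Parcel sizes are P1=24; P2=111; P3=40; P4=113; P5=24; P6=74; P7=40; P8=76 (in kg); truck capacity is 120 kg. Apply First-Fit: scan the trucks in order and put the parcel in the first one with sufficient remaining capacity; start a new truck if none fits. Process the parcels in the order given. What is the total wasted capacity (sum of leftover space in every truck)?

98

truck 1: place P1 (24 kg), 96 kg left
truck 2: place P2 (111 kg), 9 kg left
truck 1: place P3 (40 kg), 56 kg left
truck 3: place P4 (113 kg), 7 kg left
truck 1: place P5 (24 kg), 32 kg left
truck 4: place P6 (74 kg), 46 kg left
truck 4: place P7 (40 kg), 6 kg left
truck 5: place P8 (76 kg), 44 kg left
5 trucks × 120 kg = 600 kg; used 502 kg; unused 98 kg.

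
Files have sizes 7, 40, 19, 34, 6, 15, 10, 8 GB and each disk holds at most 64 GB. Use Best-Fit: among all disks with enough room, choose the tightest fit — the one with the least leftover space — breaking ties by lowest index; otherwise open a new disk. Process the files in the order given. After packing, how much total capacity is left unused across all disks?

disk 1: place 7 GB, 57 GB left
disk 1: place 40 GB, 17 GB left
disk 2: place 19 GB, 45 GB left
disk 2: place 34 GB, 11 GB left
disk 2: place 6 GB, 5 GB left
disk 1: place 15 GB, 2 GB left
disk 3: place 10 GB, 54 GB left
disk 3: place 8 GB, 46 GB left
3 disks × 64 GB = 192 GB; used 139 GB; unused 53 GB.

53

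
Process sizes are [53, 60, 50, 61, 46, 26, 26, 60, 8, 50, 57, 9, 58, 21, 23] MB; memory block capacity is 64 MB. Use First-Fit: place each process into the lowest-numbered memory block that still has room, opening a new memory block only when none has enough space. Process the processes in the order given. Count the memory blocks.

11

memory block 1: place 53 MB, 11 MB left
memory block 2: place 60 MB, 4 MB left
memory block 3: place 50 MB, 14 MB left
memory block 4: place 61 MB, 3 MB left
memory block 5: place 46 MB, 18 MB left
memory block 6: place 26 MB, 38 MB left
memory block 6: place 26 MB, 12 MB left
memory block 7: place 60 MB, 4 MB left
memory block 1: place 8 MB, 3 MB left
memory block 8: place 50 MB, 14 MB left
memory block 9: place 57 MB, 7 MB left
memory block 3: place 9 MB, 5 MB left
memory block 10: place 58 MB, 6 MB left
memory block 11: place 21 MB, 43 MB left
memory block 11: place 23 MB, 20 MB left
Final memory blocks: [53,8] [60] [50,9] [61] [46] [26,26] [60] [50] [57] [58] [21,23].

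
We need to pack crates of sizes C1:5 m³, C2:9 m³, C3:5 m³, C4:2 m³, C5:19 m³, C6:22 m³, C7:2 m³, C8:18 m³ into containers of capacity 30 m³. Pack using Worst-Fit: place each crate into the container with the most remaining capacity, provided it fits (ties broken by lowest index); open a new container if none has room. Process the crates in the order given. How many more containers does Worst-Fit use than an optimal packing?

1

Worst-Fit: [5,9,5,2] [19,2] [22] [18] → 4 containers.
Total size 82 m³; any packing needs at least ⌈82/30⌉ = 3 containers.
An optimal packing achieves that bound: [22,5,2] [19,9,2] [18,5] → 3 containers.
Excess: 4 − 3 = 1.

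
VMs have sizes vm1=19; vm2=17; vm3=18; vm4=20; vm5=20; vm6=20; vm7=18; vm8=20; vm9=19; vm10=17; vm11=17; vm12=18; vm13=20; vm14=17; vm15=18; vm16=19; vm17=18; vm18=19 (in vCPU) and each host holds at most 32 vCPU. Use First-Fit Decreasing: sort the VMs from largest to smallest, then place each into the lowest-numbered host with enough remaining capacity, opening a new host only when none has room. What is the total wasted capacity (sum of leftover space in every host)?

Sorted descending: 20, 20, 20, 20, 20, 19, 19, 19, 19, 18, 18, 18, 18, 18, 17, 17, 17, 17.
Put 20 vCPU in host 1; 12 vCPU remain.
Put 20 vCPU in host 2; 12 vCPU remain.
Put 20 vCPU in host 3; 12 vCPU remain.
Put 20 vCPU in host 4; 12 vCPU remain.
Put 20 vCPU in host 5; 12 vCPU remain.
Put 19 vCPU in host 6; 13 vCPU remain.
Put 19 vCPU in host 7; 13 vCPU remain.
Put 19 vCPU in host 8; 13 vCPU remain.
Put 19 vCPU in host 9; 13 vCPU remain.
Put 18 vCPU in host 10; 14 vCPU remain.
Put 18 vCPU in host 11; 14 vCPU remain.
Put 18 vCPU in host 12; 14 vCPU remain.
Put 18 vCPU in host 13; 14 vCPU remain.
Put 18 vCPU in host 14; 14 vCPU remain.
Put 17 vCPU in host 15; 15 vCPU remain.
Put 17 vCPU in host 16; 15 vCPU remain.
Put 17 vCPU in host 17; 15 vCPU remain.
Put 17 vCPU in host 18; 15 vCPU remain.
18 hosts × 32 vCPU = 576 vCPU; used 334 vCPU; unused 242 vCPU.

242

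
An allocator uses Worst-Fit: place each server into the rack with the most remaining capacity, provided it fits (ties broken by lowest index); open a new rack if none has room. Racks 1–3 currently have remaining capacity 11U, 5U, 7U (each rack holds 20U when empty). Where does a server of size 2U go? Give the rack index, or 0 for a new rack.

1

Racks with room: rack 1 (11U), rack 2 (5U), rack 3 (7U).
Most room is rack 1 with 11U free.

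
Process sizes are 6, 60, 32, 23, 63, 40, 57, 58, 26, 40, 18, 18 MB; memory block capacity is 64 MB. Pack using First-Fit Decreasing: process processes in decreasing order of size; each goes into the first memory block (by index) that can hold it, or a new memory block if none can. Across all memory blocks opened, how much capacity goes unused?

71

Sorted descending: 63, 60, 58, 57, 40, 40, 32, 26, 23, 18, 18, 6.
memory block 1: place 63 MB, 1 MB left
memory block 2: place 60 MB, 4 MB left
memory block 3: place 58 MB, 6 MB left
memory block 4: place 57 MB, 7 MB left
memory block 5: place 40 MB, 24 MB left
memory block 6: place 40 MB, 24 MB left
memory block 7: place 32 MB, 32 MB left
memory block 7: place 26 MB, 6 MB left
memory block 5: place 23 MB, 1 MB left
memory block 6: place 18 MB, 6 MB left
memory block 8: place 18 MB, 46 MB left
memory block 3: place 6 MB, 0 MB left
8 memory blocks × 64 MB = 512 MB; used 441 MB; unused 71 MB.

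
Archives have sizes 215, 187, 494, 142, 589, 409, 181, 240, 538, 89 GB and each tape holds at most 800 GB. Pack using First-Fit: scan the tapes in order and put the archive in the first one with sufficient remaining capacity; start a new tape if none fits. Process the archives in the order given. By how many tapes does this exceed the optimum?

First-Fit: [215,187,142,181] [494,240] [589,89] [409] [538] → 5 tapes.
Total size 3084 GB; any packing needs at least ⌈3084/800⌉ = 4 tapes.
An optimal packing achieves that bound: [589,187] [538,240] [494,215,89] [409,181,142] → 4 tapes.
Excess: 5 − 4 = 1.

1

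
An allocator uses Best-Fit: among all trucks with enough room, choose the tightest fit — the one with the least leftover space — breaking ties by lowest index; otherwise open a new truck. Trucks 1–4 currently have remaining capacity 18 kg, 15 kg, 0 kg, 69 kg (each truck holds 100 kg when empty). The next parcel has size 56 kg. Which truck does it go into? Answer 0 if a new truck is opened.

4

Trucks with room: truck 4 (69 kg).
Tightest fit is truck 4 with 69 kg free.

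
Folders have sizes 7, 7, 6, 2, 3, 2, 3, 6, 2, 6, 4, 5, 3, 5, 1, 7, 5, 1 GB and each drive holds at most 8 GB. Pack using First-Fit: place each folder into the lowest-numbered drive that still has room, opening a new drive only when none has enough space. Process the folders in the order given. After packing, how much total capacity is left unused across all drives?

13

7 GB → drive 1 (remaining 1 GB)
7 GB → drive 2 (remaining 1 GB)
6 GB → drive 3 (remaining 2 GB)
2 GB → drive 3 (remaining 0 GB)
3 GB → drive 4 (remaining 5 GB)
2 GB → drive 4 (remaining 3 GB)
3 GB → drive 4 (remaining 0 GB)
6 GB → drive 5 (remaining 2 GB)
2 GB → drive 5 (remaining 0 GB)
6 GB → drive 6 (remaining 2 GB)
4 GB → drive 7 (remaining 4 GB)
5 GB → drive 8 (remaining 3 GB)
3 GB → drive 7 (remaining 1 GB)
5 GB → drive 9 (remaining 3 GB)
1 GB → drive 1 (remaining 0 GB)
7 GB → drive 10 (remaining 1 GB)
5 GB → drive 11 (remaining 3 GB)
1 GB → drive 2 (remaining 0 GB)
11 drives × 8 GB = 88 GB; used 75 GB; unused 13 GB.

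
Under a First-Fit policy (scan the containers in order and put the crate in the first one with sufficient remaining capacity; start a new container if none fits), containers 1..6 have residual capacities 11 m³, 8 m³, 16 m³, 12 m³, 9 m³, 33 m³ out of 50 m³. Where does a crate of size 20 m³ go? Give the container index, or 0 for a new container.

Containers with room: container 6 (33 m³).
The first with room is container 6.

6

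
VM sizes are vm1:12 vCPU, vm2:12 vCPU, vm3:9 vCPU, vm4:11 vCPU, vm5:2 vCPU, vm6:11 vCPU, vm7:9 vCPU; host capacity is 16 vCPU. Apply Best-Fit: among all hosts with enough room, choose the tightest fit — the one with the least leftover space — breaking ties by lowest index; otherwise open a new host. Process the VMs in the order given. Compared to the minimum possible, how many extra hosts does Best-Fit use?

Best-Fit: [12,2] [12] [9] [11] [11] [9] → 6 hosts.
6 VMs exceed 8 vCPU (half the capacity), and no two of those can share a host, so at least 6 hosts are needed.
So 6 is already optimal.

0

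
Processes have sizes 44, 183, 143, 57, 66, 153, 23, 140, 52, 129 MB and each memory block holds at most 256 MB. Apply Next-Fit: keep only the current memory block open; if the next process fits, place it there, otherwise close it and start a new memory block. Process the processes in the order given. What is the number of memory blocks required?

5

Put 44 MB in memory block 1; 212 MB remain.
Put 183 MB in memory block 1; 29 MB remain.
Put 143 MB in memory block 2; 113 MB remain.
Put 57 MB in memory block 2; 56 MB remain.
Put 66 MB in memory block 3; 190 MB remain.
Put 153 MB in memory block 3; 37 MB remain.
Put 23 MB in memory block 3; 14 MB remain.
Put 140 MB in memory block 4; 116 MB remain.
Put 52 MB in memory block 4; 64 MB remain.
Put 129 MB in memory block 5; 127 MB remain.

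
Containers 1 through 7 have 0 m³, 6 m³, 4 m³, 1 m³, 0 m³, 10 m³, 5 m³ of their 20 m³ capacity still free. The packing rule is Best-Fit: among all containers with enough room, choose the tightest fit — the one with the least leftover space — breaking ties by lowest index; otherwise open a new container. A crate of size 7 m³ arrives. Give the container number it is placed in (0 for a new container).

Containers with room: container 6 (10 m³).
Tightest fit is container 6 with 10 m³ free.

6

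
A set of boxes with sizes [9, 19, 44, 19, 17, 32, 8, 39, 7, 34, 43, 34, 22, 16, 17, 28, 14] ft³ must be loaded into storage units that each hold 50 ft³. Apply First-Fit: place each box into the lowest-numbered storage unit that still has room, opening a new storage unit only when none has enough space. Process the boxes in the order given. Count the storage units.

storage unit 1: place 9 ft³, 41 ft³ left
storage unit 1: place 19 ft³, 22 ft³ left
storage unit 2: place 44 ft³, 6 ft³ left
storage unit 1: place 19 ft³, 3 ft³ left
storage unit 3: place 17 ft³, 33 ft³ left
storage unit 3: place 32 ft³, 1 ft³ left
storage unit 4: place 8 ft³, 42 ft³ left
storage unit 4: place 39 ft³, 3 ft³ left
storage unit 5: place 7 ft³, 43 ft³ left
storage unit 5: place 34 ft³, 9 ft³ left
storage unit 6: place 43 ft³, 7 ft³ left
storage unit 7: place 34 ft³, 16 ft³ left
storage unit 8: place 22 ft³, 28 ft³ left
storage unit 7: place 16 ft³, 0 ft³ left
storage unit 8: place 17 ft³, 11 ft³ left
storage unit 9: place 28 ft³, 22 ft³ left
storage unit 9: place 14 ft³, 8 ft³ left

9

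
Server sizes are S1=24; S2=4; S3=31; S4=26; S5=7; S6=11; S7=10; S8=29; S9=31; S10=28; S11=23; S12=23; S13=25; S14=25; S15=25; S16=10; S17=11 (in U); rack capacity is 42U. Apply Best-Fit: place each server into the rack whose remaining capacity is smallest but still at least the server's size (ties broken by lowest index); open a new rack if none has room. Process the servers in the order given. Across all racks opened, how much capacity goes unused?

119

Put S1 (24U) in rack 1; 18U remain.
Put S2 (4U) in rack 1; 14U remain.
Put S3 (31U) in rack 2; 11U remain.
Put S4 (26U) in rack 3; 16U remain.
Put S5 (7U) in rack 2; 4U remain.
Put S6 (11U) in rack 1; 3U remain.
Put S7 (10U) in rack 3; 6U remain.
Put S8 (29U) in rack 4; 13U remain.
Put S9 (31U) in rack 5; 11U remain.
Put S10 (28U) in rack 6; 14U remain.
Put S11 (23U) in rack 7; 19U remain.
Put S12 (23U) in rack 8; 19U remain.
Put S13 (25U) in rack 9; 17U remain.
Put S14 (25U) in rack 10; 17U remain.
Put S15 (25U) in rack 11; 17U remain.
Put S16 (10U) in rack 5; 1U remain.
Put S17 (11U) in rack 4; 2U remain.
11 racks × 42U = 462U; used 343U; unused 119U.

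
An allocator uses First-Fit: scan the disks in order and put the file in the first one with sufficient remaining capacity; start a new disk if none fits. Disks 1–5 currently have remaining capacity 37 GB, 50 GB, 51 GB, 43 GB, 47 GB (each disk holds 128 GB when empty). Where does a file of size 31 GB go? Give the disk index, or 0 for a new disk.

1

Disks with room: disk 1 (37 GB), disk 2 (50 GB), disk 3 (51 GB), disk 4 (43 GB), disk 5 (47 GB).
The first with room is disk 1.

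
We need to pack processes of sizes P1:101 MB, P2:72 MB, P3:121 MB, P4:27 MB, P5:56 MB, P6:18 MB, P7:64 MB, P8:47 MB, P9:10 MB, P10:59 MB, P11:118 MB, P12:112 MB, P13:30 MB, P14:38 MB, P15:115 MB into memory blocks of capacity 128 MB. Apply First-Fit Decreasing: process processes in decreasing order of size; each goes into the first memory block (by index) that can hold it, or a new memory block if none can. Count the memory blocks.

9

Sorted descending: 121, 118, 115, 112, 101, 72, 64, 59, 56, 47, 38, 30, 27, 18, 10.
Put 121 MB in memory block 1; 7 MB remain.
Put 118 MB in memory block 2; 10 MB remain.
Put 115 MB in memory block 3; 13 MB remain.
Put 112 MB in memory block 4; 16 MB remain.
Put 101 MB in memory block 5; 27 MB remain.
Put 72 MB in memory block 6; 56 MB remain.
Put 64 MB in memory block 7; 64 MB remain.
Put 59 MB in memory block 7; 5 MB remain.
Put 56 MB in memory block 6; 0 MB remain.
Put 47 MB in memory block 8; 81 MB remain.
Put 38 MB in memory block 8; 43 MB remain.
Put 30 MB in memory block 8; 13 MB remain.
Put 27 MB in memory block 5; 0 MB remain.
Put 18 MB in memory block 9; 110 MB remain.
Put 10 MB in memory block 2; 0 MB remain.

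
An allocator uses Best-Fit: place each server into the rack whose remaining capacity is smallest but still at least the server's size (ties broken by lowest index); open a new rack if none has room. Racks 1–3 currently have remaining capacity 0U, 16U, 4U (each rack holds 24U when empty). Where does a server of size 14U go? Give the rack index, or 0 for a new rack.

Racks with room: rack 2 (16U).
Tightest fit is rack 2 with 16U free.

2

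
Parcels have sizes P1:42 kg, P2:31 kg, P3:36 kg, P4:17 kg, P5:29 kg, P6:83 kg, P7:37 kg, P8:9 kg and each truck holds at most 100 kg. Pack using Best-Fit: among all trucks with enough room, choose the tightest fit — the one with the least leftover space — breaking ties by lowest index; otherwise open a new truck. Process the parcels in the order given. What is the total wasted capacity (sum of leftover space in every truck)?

116

Put P1 (42 kg) in truck 1; 58 kg remain.
Put P2 (31 kg) in truck 1; 27 kg remain.
Put P3 (36 kg) in truck 2; 64 kg remain.
Put P4 (17 kg) in truck 1; 10 kg remain.
Put P5 (29 kg) in truck 2; 35 kg remain.
Put P6 (83 kg) in truck 3; 17 kg remain.
Put P7 (37 kg) in truck 4; 63 kg remain.
Put P8 (9 kg) in truck 1; 1 kg remain.
4 trucks × 100 kg = 400 kg; used 284 kg; unused 116 kg.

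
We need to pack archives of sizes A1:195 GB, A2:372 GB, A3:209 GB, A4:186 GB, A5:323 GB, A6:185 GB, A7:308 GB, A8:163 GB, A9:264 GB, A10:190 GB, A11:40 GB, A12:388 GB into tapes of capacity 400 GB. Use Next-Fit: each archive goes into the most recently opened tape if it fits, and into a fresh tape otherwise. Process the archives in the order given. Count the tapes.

A1 (195 GB) → tape 1 (remaining 205 GB)
A2 (372 GB) → tape 2 (remaining 28 GB)
A3 (209 GB) → tape 3 (remaining 191 GB)
A4 (186 GB) → tape 3 (remaining 5 GB)
A5 (323 GB) → tape 4 (remaining 77 GB)
A6 (185 GB) → tape 5 (remaining 215 GB)
A7 (308 GB) → tape 6 (remaining 92 GB)
A8 (163 GB) → tape 7 (remaining 237 GB)
A9 (264 GB) → tape 8 (remaining 136 GB)
A10 (190 GB) → tape 9 (remaining 210 GB)
A11 (40 GB) → tape 9 (remaining 170 GB)
A12 (388 GB) → tape 10 (remaining 12 GB)
Final tapes: [195] [372] [209,186] [323] [185] [308] [163] [264] [190,40] [388].

10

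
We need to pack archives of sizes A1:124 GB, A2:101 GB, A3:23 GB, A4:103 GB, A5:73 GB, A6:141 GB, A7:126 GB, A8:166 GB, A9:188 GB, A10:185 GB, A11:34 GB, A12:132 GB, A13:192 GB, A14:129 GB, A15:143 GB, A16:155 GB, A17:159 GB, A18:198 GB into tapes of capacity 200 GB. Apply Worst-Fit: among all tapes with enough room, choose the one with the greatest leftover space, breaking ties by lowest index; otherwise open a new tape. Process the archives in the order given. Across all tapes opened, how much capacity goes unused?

628

tape 1: place A1 (124 GB), 76 GB left
tape 2: place A2 (101 GB), 99 GB left
tape 2: place A3 (23 GB), 76 GB left
tape 3: place A4 (103 GB), 97 GB left
tape 3: place A5 (73 GB), 24 GB left
tape 4: place A6 (141 GB), 59 GB left
tape 5: place A7 (126 GB), 74 GB left
tape 6: place A8 (166 GB), 34 GB left
tape 7: place A9 (188 GB), 12 GB left
tape 8: place A10 (185 GB), 15 GB left
tape 1: place A11 (34 GB), 42 GB left
tape 9: place A12 (132 GB), 68 GB left
tape 10: place A13 (192 GB), 8 GB left
tape 11: place A14 (129 GB), 71 GB left
tape 12: place A15 (143 GB), 57 GB left
tape 13: place A16 (155 GB), 45 GB left
tape 14: place A17 (159 GB), 41 GB left
tape 15: place A18 (198 GB), 2 GB left
15 tapes × 200 GB = 3000 GB; used 2372 GB; unused 628 GB.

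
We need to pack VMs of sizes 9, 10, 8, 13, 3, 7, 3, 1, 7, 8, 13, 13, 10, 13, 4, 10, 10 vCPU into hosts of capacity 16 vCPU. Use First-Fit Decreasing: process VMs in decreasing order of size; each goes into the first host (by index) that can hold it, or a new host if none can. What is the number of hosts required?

Sorted descending: 13, 13, 13, 13, 10, 10, 10, 10, 9, 8, 8, 7, 7, 4, 3, 3, 1.
13 vCPU → host 1 (remaining 3 vCPU)
13 vCPU → host 2 (remaining 3 vCPU)
13 vCPU → host 3 (remaining 3 vCPU)
13 vCPU → host 4 (remaining 3 vCPU)
10 vCPU → host 5 (remaining 6 vCPU)
10 vCPU → host 6 (remaining 6 vCPU)
10 vCPU → host 7 (remaining 6 vCPU)
10 vCPU → host 8 (remaining 6 vCPU)
9 vCPU → host 9 (remaining 7 vCPU)
8 vCPU → host 10 (remaining 8 vCPU)
8 vCPU → host 10 (remaining 0 vCPU)
7 vCPU → host 9 (remaining 0 vCPU)
7 vCPU → host 11 (remaining 9 vCPU)
4 vCPU → host 5 (remaining 2 vCPU)
3 vCPU → host 1 (remaining 0 vCPU)
3 vCPU → host 2 (remaining 0 vCPU)
1 vCPU → host 3 (remaining 2 vCPU)
Final hosts: [13,3] [13,3] [13,1] [13] [10,4] [10] [10] [10] [9,7] [8,8] [7].

11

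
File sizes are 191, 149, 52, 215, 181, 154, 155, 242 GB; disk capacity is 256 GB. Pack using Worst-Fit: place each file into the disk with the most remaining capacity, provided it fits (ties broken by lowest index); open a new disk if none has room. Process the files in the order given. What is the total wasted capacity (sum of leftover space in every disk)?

453

disk 1: place 191 GB, 65 GB left
disk 2: place 149 GB, 107 GB left
disk 2: place 52 GB, 55 GB left
disk 3: place 215 GB, 41 GB left
disk 4: place 181 GB, 75 GB left
disk 5: place 154 GB, 102 GB left
disk 6: place 155 GB, 101 GB left
disk 7: place 242 GB, 14 GB left
7 disks × 256 GB = 1792 GB; used 1339 GB; unused 453 GB.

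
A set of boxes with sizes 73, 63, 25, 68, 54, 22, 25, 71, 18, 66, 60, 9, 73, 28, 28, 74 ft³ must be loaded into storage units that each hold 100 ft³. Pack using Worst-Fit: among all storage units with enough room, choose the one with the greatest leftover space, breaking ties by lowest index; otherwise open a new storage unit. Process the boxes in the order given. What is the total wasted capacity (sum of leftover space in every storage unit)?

73 ft³ → storage unit 1 (remaining 27 ft³)
63 ft³ → storage unit 2 (remaining 37 ft³)
25 ft³ → storage unit 2 (remaining 12 ft³)
68 ft³ → storage unit 3 (remaining 32 ft³)
54 ft³ → storage unit 4 (remaining 46 ft³)
22 ft³ → storage unit 4 (remaining 24 ft³)
25 ft³ → storage unit 3 (remaining 7 ft³)
71 ft³ → storage unit 5 (remaining 29 ft³)
18 ft³ → storage unit 5 (remaining 11 ft³)
66 ft³ → storage unit 6 (remaining 34 ft³)
60 ft³ → storage unit 7 (remaining 40 ft³)
9 ft³ → storage unit 7 (remaining 31 ft³)
73 ft³ → storage unit 8 (remaining 27 ft³)
28 ft³ → storage unit 6 (remaining 6 ft³)
28 ft³ → storage unit 7 (remaining 3 ft³)
74 ft³ → storage unit 9 (remaining 26 ft³)
9 storage units × 100 ft³ = 900 ft³; used 757 ft³; unused 143 ft³.

143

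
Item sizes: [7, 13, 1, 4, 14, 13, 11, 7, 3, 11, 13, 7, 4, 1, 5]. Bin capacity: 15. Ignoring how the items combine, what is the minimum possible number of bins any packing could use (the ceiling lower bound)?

Total size = 7 + 13 + 1 + 4 + 14 + 13 + 11 + 7 + 3 + 11 + 13 + 7 + 4 + 1 + 5 = 114.
⌈114 / 15⌉ = 8.

8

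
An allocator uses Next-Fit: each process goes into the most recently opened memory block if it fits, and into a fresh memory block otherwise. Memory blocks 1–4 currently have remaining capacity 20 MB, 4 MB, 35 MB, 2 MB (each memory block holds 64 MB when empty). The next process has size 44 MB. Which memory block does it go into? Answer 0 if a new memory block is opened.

Next-Fit only looks at memory block 4, which has 2 MB free.
44 MB does not fit, so a new memory block is opened.

0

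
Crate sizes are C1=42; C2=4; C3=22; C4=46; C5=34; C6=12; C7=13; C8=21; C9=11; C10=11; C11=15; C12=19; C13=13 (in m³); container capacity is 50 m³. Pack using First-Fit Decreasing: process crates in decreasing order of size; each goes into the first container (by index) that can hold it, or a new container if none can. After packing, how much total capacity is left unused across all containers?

Sorted descending: 46, 42, 34, 22, 21, 19, 15, 13, 13, 12, 11, 11, 4.
46 m³ → container 1 (remaining 4 m³)
42 m³ → container 2 (remaining 8 m³)
34 m³ → container 3 (remaining 16 m³)
22 m³ → container 4 (remaining 28 m³)
21 m³ → container 4 (remaining 7 m³)
19 m³ → container 5 (remaining 31 m³)
15 m³ → container 3 (remaining 1 m³)
13 m³ → container 5 (remaining 18 m³)
13 m³ → container 5 (remaining 5 m³)
12 m³ → container 6 (remaining 38 m³)
11 m³ → container 6 (remaining 27 m³)
11 m³ → container 6 (remaining 16 m³)
4 m³ → container 1 (remaining 0 m³)
6 containers × 50 m³ = 300 m³; used 263 m³; unused 37 m³.

37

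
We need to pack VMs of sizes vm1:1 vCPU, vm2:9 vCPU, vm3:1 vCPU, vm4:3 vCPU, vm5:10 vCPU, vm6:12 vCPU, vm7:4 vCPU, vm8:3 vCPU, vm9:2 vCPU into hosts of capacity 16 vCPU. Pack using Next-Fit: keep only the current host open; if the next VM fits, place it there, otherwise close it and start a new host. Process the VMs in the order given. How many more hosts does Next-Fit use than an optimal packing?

Next-Fit: [1,9,1,3] [10] [12,4] [3,2] → 4 hosts.
Total size 45 vCPU; any packing needs at least ⌈45/16⌉ = 3 hosts.
An optimal packing achieves that bound: [12,4] [10,3,3] [9,2,1,1] → 3 hosts.
Excess: 4 − 3 = 1.

1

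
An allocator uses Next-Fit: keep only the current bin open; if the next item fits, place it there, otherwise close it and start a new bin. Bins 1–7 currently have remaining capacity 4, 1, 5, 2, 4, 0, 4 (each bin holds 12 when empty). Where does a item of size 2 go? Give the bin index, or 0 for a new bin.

Next-Fit only looks at bin 7, which has 4 free.
2 fits there.

7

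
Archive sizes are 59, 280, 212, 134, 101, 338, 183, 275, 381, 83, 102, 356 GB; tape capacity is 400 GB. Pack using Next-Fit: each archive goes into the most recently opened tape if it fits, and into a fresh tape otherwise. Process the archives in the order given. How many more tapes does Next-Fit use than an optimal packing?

Next-Fit: [59,280] [212,134] [101] [338] [183] [275] [381] [83,102] [356] → 9 tapes.
Total size 2504 GB; any packing needs at least ⌈2504/400⌉ = 7 tapes.
An optimal packing achieves that bound: [381] [356] [338,59] [280,102] [275,101] [212,183] [134,83] → 7 tapes.
Excess: 9 − 7 = 2.

2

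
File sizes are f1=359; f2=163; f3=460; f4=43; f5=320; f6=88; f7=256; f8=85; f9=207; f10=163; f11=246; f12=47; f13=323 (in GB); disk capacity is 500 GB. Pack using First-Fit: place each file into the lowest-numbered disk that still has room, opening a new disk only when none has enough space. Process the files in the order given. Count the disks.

disk 1: place f1 (359 GB), 141 GB left
disk 2: place f2 (163 GB), 337 GB left
disk 3: place f3 (460 GB), 40 GB left
disk 1: place f4 (43 GB), 98 GB left
disk 2: place f5 (320 GB), 17 GB left
disk 1: place f6 (88 GB), 10 GB left
disk 4: place f7 (256 GB), 244 GB left
disk 4: place f8 (85 GB), 159 GB left
disk 5: place f9 (207 GB), 293 GB left
disk 5: place f10 (163 GB), 130 GB left
disk 6: place f11 (246 GB), 254 GB left
disk 4: place f12 (47 GB), 112 GB left
disk 7: place f13 (323 GB), 177 GB left

7 disks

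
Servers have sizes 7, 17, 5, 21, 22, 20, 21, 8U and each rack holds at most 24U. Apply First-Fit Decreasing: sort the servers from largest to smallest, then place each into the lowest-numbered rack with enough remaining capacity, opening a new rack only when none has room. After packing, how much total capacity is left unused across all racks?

23

Sorted descending: 22, 21, 21, 20, 17, 8, 7, 5.
Put 22U in rack 1; 2U remain.
Put 21U in rack 2; 3U remain.
Put 21U in rack 3; 3U remain.
Put 20U in rack 4; 4U remain.
Put 17U in rack 5; 7U remain.
Put 8U in rack 6; 16U remain.
Put 7U in rack 5; 0U remain.
Put 5U in rack 6; 11U remain.
6 racks × 24U = 144U; used 121U; unused 23U.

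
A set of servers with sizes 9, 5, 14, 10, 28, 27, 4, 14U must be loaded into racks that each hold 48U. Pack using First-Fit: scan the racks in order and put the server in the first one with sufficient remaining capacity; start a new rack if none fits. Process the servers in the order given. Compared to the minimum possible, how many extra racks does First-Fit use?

First-Fit: [9,5,14,10,4] [28,14] [27] → 3 racks.
Total size 111U; any packing needs at least ⌈111/48⌉ = 3 racks.
So 3 is already optimal.

0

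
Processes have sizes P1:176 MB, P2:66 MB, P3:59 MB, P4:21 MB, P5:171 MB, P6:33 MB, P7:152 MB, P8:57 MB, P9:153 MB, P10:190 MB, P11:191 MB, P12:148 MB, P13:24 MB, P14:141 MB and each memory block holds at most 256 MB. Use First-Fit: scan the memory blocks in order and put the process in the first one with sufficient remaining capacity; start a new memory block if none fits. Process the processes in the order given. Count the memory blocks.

memory block 1: place P1 (176 MB), 80 MB left
memory block 1: place P2 (66 MB), 14 MB left
memory block 2: place P3 (59 MB), 197 MB left
memory block 2: place P4 (21 MB), 176 MB left
memory block 2: place P5 (171 MB), 5 MB left
memory block 3: place P6 (33 MB), 223 MB left
memory block 3: place P7 (152 MB), 71 MB left
memory block 3: place P8 (57 MB), 14 MB left
memory block 4: place P9 (153 MB), 103 MB left
memory block 5: place P10 (190 MB), 66 MB left
memory block 6: place P11 (191 MB), 65 MB left
memory block 7: place P12 (148 MB), 108 MB left
memory block 4: place P13 (24 MB), 79 MB left
memory block 8: place P14 (141 MB), 115 MB left

8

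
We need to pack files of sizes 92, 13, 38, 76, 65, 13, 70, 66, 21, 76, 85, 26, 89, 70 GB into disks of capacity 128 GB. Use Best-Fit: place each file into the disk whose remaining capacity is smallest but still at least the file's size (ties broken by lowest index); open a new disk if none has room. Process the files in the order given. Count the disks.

Put 92 GB in disk 1; 36 GB remain.
Put 13 GB in disk 1; 23 GB remain.
Put 38 GB in disk 2; 90 GB remain.
Put 76 GB in disk 2; 14 GB remain.
Put 65 GB in disk 3; 63 GB remain.
Put 13 GB in disk 2; 1 GB remain.
Put 70 GB in disk 4; 58 GB remain.
Put 66 GB in disk 5; 62 GB remain.
Put 21 GB in disk 1; 2 GB remain.
Put 76 GB in disk 6; 52 GB remain.
Put 85 GB in disk 7; 43 GB remain.
Put 26 GB in disk 7; 17 GB remain.
Put 89 GB in disk 8; 39 GB remain.
Put 70 GB in disk 9; 58 GB remain.
Final disks: [92,13,21] [38,76,13] [65] [70] [66] [76] [85,26] [89] [70].

9 disks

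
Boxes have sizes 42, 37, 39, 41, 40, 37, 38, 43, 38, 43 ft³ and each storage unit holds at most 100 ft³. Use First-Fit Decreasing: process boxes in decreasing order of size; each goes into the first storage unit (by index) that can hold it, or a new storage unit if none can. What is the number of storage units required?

5

Sorted descending: 43, 43, 42, 41, 40, 39, 38, 38, 37, 37.
43 ft³ → storage unit 1 (remaining 57 ft³)
43 ft³ → storage unit 1 (remaining 14 ft³)
42 ft³ → storage unit 2 (remaining 58 ft³)
41 ft³ → storage unit 2 (remaining 17 ft³)
40 ft³ → storage unit 3 (remaining 60 ft³)
39 ft³ → storage unit 3 (remaining 21 ft³)
38 ft³ → storage unit 4 (remaining 62 ft³)
38 ft³ → storage unit 4 (remaining 24 ft³)
37 ft³ → storage unit 5 (remaining 63 ft³)
37 ft³ → storage unit 5 (remaining 26 ft³)
Final storage units: [43,43] [42,41] [40,39] [38,38] [37,37].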